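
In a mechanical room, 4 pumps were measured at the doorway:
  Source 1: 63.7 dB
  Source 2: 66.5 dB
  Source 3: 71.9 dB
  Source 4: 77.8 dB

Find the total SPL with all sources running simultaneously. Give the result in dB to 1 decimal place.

79.2 dB

Sum in the linear (power) domain: Σ 10^(Lᵢ/10) = 10^(63.7/10) + 10^(66.5/10) + 10^(71.9/10) + 10^(77.8/10) = 8.256e+07.
Back to dB: 10·log₁₀ Σ = 79.2 dB.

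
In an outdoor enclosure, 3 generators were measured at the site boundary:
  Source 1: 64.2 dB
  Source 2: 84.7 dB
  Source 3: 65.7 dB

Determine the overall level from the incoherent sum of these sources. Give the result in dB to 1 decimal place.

84.8 dB

Sum in the linear (power) domain: Σ 10^(Lᵢ/10) = 10^(64.2/10) + 10^(84.7/10) + 10^(65.7/10) = 3.015e+08.
Combined level = 10 log₁₀(3.015e+08) = 84.8 dB.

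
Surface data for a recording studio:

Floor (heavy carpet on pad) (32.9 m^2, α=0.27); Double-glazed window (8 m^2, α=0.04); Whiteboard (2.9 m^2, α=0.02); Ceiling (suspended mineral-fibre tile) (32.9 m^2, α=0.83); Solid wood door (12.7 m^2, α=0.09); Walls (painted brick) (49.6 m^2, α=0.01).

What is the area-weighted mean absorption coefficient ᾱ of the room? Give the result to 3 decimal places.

S = Σ Sᵢ = 32.9 + 8 + 2.9 + 32.9 + 12.7 + 49.6 = 139.0 m^2.
Σ(Sᵢαᵢ) = 32.9*0.27 + 8*0.04 + 2.9*0.02 + 32.9*0.83 + 12.7*0.09 + 49.6*0.01 = 38.207.
ᾱ = A/S = 0.275.

0.275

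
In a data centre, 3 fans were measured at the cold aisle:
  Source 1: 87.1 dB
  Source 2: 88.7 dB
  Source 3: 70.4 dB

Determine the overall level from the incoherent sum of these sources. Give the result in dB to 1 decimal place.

Converting to relative power and adding: 10^(87.1/10) + 10^(88.7/10) + 10^(70.4/10) = 1.265e+09.
Combined level = 10 log₁₀(1.265e+09) = 91.0 dB.

91.0 dB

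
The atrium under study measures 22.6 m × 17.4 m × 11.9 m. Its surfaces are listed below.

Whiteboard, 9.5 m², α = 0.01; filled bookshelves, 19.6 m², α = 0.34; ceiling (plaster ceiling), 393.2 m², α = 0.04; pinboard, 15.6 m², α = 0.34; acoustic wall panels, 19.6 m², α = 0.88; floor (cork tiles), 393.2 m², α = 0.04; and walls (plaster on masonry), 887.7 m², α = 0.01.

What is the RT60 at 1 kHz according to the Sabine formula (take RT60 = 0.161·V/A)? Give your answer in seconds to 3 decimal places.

10.818 sec

Summing Sᵢαᵢ: 0.095 + 6.664 + 15.728 + 5.304 + 17.248 + 15.728 + 8.877 → A = 69.644 sabins.
V = 22.6·17.4·11.9 = 4679.556 m³.
RT60 = 0.161 · V / A = 0.161 × 4679.556 / 69.644 = 10.818 s.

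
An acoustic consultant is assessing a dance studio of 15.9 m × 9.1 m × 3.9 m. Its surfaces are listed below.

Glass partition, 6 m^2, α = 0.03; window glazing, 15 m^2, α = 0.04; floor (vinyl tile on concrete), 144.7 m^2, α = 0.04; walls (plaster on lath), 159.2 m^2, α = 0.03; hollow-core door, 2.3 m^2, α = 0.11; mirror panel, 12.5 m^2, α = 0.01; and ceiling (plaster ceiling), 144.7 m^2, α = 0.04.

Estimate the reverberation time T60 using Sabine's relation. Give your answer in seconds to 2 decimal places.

Equivalent absorption area: A = 6×0.03 + 15×0.04 + 144.7×0.04 + 159.2×0.03 + 2.3×0.11 + 12.5×0.01 + 144.7×0.04 = 17.510 m^2.
Volume V = 15.9 × 9.1 × 3.9 = 564.291 m³.
Sabine: RT60 = 0.161 × 564.291 / 17.510 = 5.19 s.

5.19 seconds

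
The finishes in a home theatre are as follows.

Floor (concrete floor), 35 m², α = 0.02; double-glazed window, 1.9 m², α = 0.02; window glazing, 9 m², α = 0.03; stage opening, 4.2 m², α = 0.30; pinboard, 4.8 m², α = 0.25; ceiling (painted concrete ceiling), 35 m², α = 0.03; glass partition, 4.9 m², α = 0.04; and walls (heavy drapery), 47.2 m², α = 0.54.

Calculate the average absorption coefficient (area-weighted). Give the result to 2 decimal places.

0.21

Total surface area S = 142.0 m².
A = 35×0.02 + 1.9×0.02 + 9×0.03 + 4.2×0.30 + 4.8×0.25 + 35×0.03 + 4.9×0.04 + 47.2×0.54 = 30.202 sabins.
ᾱ = 30.202 / 142.0 = 0.21.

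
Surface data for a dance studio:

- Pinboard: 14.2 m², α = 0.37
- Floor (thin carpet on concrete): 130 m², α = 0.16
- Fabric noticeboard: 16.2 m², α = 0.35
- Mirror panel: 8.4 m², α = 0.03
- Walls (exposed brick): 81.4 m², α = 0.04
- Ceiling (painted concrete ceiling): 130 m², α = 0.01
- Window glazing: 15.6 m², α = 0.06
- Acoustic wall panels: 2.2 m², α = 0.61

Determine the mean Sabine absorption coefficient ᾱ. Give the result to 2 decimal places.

0.10

Total surface area S = 398.0 m².
Weighted sum Σ Sα = 38.810.
ᾱ = 38.810 / 398.0 = 0.10.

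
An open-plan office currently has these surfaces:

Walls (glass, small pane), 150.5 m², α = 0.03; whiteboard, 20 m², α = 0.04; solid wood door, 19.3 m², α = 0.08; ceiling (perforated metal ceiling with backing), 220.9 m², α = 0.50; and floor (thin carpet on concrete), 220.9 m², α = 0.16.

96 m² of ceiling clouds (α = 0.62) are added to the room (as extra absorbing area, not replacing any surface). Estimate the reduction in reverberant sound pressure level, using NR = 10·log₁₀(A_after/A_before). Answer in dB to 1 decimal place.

1.4 dB

Summing Sᵢαᵢ: 4.515 + 0.800 + 1.544 + 110.450 + 35.344 → A_before = 152.653 sabins.
Added absorption = 96 × 0.62 = 59.520 sabins.
A_after = 152.653 + 59.520 = 212.173 sabins.
NR = 10·log₁₀(212.173/152.653) = 1.4 dB.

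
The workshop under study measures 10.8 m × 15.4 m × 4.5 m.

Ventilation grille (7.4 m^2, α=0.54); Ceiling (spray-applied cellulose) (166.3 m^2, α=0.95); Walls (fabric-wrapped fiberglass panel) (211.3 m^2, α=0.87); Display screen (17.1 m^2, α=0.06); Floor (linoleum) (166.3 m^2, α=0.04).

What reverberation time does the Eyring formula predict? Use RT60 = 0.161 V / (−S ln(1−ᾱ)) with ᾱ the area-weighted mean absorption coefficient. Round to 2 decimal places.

S = Σ Sᵢ = 568.4 m^2.
Σ(Sᵢαᵢ) = 7.4·0.54 + 166.3·0.95 + 211.3·0.87 + 17.1·0.06 + 166.3·0.04 = 353.490.
ᾱ = 353.490 / 568.4 = 0.6219.
Eyring denominator: −S ln(1−ᾱ) = 552.824.
V = 10.8 × 15.4 × 4.5 = 748.44 m³.
RT60 = 0.161 × 748.44 / 552.824 = 0.22 s.

0.22 sec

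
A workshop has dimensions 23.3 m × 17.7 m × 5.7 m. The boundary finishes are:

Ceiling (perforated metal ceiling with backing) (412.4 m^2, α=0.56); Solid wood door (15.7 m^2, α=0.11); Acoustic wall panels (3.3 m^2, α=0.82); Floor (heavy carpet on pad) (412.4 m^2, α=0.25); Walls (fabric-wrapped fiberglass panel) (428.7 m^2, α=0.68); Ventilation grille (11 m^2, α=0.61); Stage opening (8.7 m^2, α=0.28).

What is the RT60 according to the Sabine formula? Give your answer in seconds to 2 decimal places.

A = Σ Sᵢαᵢ = 412.4*0.56 + 15.7*0.11 + 3.3*0.82 + 412.4*0.25 + 428.7*0.68 + 11*0.61 + 8.7*0.28 = 639.139 sabins.
V = 23.3·17.7·5.7 = 2350.737 m³.
RT60 = 0.161 · V / A = 0.161 × 2350.737 / 639.139 = 0.59 s.

0.59 sec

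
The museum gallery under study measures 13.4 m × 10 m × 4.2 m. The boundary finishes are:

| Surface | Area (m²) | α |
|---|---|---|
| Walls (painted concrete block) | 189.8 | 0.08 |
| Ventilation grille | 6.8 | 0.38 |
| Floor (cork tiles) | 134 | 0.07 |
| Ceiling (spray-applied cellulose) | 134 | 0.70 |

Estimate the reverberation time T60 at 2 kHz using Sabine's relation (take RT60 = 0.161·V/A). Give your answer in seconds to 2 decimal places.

A = Σ Sᵢαᵢ = 189.8×0.08 + 6.8×0.38 + 134×0.07 + 134×0.70 = 120.948 sabins.
Room volume: 562.8 m³.
RT60 = 0.161 · V / A = 0.161 × 562.8 / 120.948 = 0.75 s.

0.75 s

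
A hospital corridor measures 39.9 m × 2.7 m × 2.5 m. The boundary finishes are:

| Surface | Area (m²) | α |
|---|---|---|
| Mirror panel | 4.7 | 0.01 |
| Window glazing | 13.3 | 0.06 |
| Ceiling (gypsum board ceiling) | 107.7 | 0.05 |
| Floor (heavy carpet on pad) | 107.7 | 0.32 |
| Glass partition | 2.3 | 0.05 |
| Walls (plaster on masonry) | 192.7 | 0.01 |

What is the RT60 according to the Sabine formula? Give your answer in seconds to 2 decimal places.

A = Σ Sᵢαᵢ = 4.7×0.01 + 13.3×0.06 + 107.7×0.05 + 107.7×0.32 + 2.3×0.05 + 192.7×0.01 = 42.736 sabins.
V = 39.9·2.7·2.5 = 269.325 m³.
Sabine: RT60 = 0.161 × 269.325 / 42.736 = 1.01 s.

1.01 sec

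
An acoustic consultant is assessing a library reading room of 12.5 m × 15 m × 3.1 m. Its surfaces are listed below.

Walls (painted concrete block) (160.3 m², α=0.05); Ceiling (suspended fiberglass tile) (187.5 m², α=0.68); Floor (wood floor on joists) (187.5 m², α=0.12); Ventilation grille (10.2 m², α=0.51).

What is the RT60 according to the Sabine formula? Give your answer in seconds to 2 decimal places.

0.57 sec

Total absorption A = 160.3×0.05 + 187.5×0.68 + 187.5×0.12 + 10.2×0.51
  = 8.015 + 127.500 + 22.500 + 5.202 = 163.217 m² sabins.
V = 12.5·15·3.1 = 581.25 m³.
RT60 = 0.161 · V / A = 0.161 × 581.25 / 163.217 = 0.57 s.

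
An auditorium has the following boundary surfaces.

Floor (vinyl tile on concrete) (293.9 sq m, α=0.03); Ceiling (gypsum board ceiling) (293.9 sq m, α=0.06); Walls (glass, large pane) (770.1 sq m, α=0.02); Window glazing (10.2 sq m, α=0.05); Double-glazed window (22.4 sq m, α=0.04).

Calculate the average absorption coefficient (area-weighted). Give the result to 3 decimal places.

0.031

Total surface area S = 1390.5 sq m.
Σ(Sᵢαᵢ) = 293.9×0.03 + 293.9×0.06 + 770.1×0.02 + 10.2×0.05 + 22.4×0.04 = 43.259.
ᾱ = 43.259 / 1390.5 = 0.031.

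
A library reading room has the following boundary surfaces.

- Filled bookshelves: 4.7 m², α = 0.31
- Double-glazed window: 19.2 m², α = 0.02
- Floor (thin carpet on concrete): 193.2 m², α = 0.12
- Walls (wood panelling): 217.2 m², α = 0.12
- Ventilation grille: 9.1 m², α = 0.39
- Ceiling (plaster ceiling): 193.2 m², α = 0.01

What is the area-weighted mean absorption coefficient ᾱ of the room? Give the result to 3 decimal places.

0.089

Total surface area S = 636.6 m².
A = 4.7*0.31 + 19.2*0.02 + 193.2*0.12 + 217.2*0.12 + 9.1*0.39 + 193.2*0.01 = 56.570 sabins.
ᾱ = 56.570 / 636.6 = 0.089.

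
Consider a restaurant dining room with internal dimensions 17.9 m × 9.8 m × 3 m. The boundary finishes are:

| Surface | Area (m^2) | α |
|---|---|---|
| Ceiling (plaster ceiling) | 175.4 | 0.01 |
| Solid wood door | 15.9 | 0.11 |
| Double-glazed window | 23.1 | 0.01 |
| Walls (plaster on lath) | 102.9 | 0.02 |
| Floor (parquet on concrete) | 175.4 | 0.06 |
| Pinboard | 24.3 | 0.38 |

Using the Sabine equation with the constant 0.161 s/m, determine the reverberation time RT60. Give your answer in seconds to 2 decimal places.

Total absorption A = 175.4×0.01 + 15.9×0.11 + 23.1×0.01 + 102.9×0.02 + 175.4×0.06 + 24.3×0.38
  = 1.754 + 1.749 + 0.231 + 2.058 + 10.524 + 9.234 = 25.550 m^2 sabins.
V = 17.9·9.8·3 = 526.26 m³.
Sabine: RT60 = 0.161 × 526.26 / 25.550 = 3.32 s.

3.32 s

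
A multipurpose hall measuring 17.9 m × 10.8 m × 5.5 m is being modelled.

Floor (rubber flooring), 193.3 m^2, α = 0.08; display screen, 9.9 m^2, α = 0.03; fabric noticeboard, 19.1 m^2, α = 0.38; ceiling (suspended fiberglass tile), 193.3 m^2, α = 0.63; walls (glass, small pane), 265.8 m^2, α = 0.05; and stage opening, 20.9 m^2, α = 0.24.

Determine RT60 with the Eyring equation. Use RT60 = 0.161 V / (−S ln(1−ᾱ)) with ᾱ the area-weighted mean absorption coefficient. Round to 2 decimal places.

0.92 s

S = Σ Sᵢ = 702.3 m^2.
Absorption A = 193.3·0.08 + 9.9·0.03 + 19.1·0.38 + 193.3·0.63 + 265.8·0.05 + 20.9·0.24 = 163.104 sabins.
Mean coefficient ᾱ = A/S = 0.2322.
−S·ln(1−ᾱ) = −702.3 × ln(1 − 0.2322) = 185.566.
V = 17.9 × 10.8 × 5.5 = 1063.26 m³.
T = 0.161·V/[−S·ln(1−ᾱ)] = 0.161·1063.26/185.566 = 0.92 s.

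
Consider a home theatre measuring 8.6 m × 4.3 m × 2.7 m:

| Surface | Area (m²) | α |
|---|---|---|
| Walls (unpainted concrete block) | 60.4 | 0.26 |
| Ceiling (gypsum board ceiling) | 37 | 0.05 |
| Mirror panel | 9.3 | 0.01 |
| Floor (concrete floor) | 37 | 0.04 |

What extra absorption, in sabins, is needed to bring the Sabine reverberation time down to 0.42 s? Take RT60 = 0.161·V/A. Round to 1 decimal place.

Summing Sᵢαᵢ: 15.704 + 1.850 + 0.093 + 1.480 → A₁ = 19.127 sabins.
Target A₂ = 0.161·99.846/0.42 = 38.274 sabins (V = 99.846 m³).
ΔA = A₂ − A₁ = 38.274 − 19.127 = 19.1 sabins.

19.1 sabins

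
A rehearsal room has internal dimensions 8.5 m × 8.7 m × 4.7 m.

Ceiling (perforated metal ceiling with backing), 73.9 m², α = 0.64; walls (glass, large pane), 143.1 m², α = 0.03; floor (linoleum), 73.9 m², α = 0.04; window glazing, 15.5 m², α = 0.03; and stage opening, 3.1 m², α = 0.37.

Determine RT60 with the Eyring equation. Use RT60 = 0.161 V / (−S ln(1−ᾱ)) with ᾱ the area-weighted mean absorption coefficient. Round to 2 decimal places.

S = Σ Sᵢ = 309.5 m².
Absorption A = 73.9·0.64 + 143.1·0.03 + 73.9·0.04 + 15.5·0.03 + 3.1·0.37 = 56.157 sabins.
ᾱ = 56.157 / 309.5 = 0.1814.
−S·ln(1−ᾱ) = −309.5 × ln(1 − 0.1814) = 61.949.
V = 8.5 × 8.7 × 4.7 = 347.565 m³.
RT60 = 0.161 × 347.565 / 61.949 = 0.90 s.

0.90 s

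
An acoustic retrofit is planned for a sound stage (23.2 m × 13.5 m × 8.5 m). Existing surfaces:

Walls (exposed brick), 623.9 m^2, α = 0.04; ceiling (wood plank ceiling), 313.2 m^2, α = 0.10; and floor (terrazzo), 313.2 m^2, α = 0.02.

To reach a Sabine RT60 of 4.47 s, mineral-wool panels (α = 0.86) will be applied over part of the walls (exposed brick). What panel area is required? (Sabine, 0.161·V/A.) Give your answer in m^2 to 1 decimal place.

40.7

Summing Sᵢαᵢ: 24.956 + 31.320 + 6.264 → A₁ = 62.540 sabins.
Required A₂ = 0.161·2662.2/4.47 = 95.887 sabins.
Absorption to add: 95.887 − 62.540 = 33.347 sabins.
Each m^2 of panel replacing the walls (exposed brick) adds (0.86 − 0.04) = 0.82 sabins.
Area = ΔA/Δα = 33.347/0.82 = 40.7 m^2.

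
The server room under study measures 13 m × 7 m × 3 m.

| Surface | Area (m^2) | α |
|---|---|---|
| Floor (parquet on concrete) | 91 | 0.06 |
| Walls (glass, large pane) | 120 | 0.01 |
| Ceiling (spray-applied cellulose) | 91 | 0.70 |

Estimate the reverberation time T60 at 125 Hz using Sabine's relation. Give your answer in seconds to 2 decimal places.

Summing Sᵢαᵢ: 5.460 + 1.200 + 63.700 → A = 70.360 sabins.
Volume V = 13 × 7 × 3 = 273 m³.
Sabine: RT60 = 0.161 × 273 / 70.360 = 0.62 s.

0.62 sec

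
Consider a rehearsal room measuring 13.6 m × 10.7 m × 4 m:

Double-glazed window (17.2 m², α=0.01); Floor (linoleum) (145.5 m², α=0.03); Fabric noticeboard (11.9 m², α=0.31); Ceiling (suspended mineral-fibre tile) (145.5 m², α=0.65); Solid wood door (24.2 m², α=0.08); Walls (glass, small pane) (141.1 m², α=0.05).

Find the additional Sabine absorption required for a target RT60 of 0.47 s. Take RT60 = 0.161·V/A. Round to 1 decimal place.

A₁ = Σ Sᵢαᵢ = 17.2×0.01 + 145.5×0.03 + 11.9×0.31 + 145.5×0.65 + 24.2×0.08 + 141.1×0.05 = 111.792 sabins.
V = 582.08 m³. Required absorption A₂ = 0.161 × 582.08 / 0.47 = 199.393 sabins.
ΔA = A₂ − A₁ = 199.393 − 111.792 = 87.6 sabins.

87.6 sabins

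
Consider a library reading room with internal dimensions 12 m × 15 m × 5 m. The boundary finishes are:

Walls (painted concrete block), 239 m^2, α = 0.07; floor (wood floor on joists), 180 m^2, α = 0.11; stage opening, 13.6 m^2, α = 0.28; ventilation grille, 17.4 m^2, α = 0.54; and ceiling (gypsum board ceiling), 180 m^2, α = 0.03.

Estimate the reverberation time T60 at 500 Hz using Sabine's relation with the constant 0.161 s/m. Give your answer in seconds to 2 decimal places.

Summing Sᵢαᵢ: 16.730 + 19.800 + 3.808 + 9.396 + 5.400 → A = 55.134 sabins.
V = 12·15·5 = 900 m³.
RT60 = 0.161 · V / A = 0.161 × 900 / 55.134 = 2.63 s.

2.63 seconds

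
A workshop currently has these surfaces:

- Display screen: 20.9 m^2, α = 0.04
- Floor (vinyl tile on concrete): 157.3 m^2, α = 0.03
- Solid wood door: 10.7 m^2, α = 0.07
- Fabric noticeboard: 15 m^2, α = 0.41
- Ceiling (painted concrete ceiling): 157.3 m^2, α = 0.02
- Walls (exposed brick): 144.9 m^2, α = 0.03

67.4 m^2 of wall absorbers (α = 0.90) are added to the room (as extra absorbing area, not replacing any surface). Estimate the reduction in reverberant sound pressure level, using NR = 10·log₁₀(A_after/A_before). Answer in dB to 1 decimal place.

6.1 dB

Equivalent absorption area: A_before = 20.9*0.04 + 157.3*0.03 + 10.7*0.07 + 15*0.41 + 157.3*0.02 + 144.9*0.03 = 19.947 m^2.
Added absorption = 67.4 × 0.90 = 60.660 sabins.
A_after = 19.947 + 60.660 = 80.607 sabins.
Reduction = 10 log₁₀(A_after/A_before) = 10 log₁₀(4.0411) = 6.1 dB.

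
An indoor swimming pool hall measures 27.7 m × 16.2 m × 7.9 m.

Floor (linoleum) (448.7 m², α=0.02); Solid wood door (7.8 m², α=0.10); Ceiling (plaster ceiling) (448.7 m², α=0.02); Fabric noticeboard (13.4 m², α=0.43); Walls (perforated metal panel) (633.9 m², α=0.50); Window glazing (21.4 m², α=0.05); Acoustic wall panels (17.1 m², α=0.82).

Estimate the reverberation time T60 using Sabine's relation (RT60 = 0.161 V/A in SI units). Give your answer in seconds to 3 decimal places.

1.601 s

A = Σ Sᵢαᵢ = 448.7·0.02 + 7.8·0.10 + 448.7·0.02 + 13.4·0.43 + 633.9·0.50 + 21.4·0.05 + 17.1·0.82 = 356.532 sabins.
Volume V = 27.7 × 16.2 × 7.9 = 3545.046 m³.
T = 0.161 V/A = 0.161·3545.046/356.532 = 1.601 s.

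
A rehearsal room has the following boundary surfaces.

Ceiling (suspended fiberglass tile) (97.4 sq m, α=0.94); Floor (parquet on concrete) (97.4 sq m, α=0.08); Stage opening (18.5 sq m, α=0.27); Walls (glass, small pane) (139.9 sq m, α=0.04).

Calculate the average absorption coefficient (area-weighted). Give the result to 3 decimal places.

S = Σ Sᵢ = 97.4 + 97.4 + 18.5 + 139.9 = 353.2 sq m.
Weighted sum Σ Sα = 109.939.
ᾱ = 109.939 / 353.2 = 0.311.

0.311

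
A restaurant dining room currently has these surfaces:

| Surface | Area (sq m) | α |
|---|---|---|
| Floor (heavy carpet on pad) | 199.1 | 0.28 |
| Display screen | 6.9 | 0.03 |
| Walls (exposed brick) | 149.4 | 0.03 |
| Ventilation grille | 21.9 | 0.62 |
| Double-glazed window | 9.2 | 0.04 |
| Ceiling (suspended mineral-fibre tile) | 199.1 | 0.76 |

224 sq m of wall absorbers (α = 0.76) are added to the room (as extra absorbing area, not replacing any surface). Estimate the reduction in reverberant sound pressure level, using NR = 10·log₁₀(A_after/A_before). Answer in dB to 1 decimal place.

Equivalent absorption area: A_before = 199.1*0.28 + 6.9*0.03 + 149.4*0.03 + 21.9*0.62 + 9.2*0.04 + 199.1*0.76 = 225.699 sq m.
Added absorption = 224 × 0.76 = 170.240 sabins.
New total A_after = 395.939 sabins.
Reduction = 10 log₁₀(A_after/A_before) = 10 log₁₀(1.7543) = 2.4 dB.

2.4 dB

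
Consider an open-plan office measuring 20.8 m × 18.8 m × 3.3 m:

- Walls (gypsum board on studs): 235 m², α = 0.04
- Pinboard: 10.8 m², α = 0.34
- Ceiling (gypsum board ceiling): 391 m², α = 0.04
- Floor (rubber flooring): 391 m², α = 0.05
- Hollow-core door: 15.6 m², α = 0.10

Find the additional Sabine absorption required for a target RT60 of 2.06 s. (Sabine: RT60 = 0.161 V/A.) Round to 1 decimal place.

51.0 sabins

Total absorption A₁ = 235·0.04 + 10.8·0.34 + 391·0.04 + 391·0.05 + 15.6·0.10
  = 9.400 + 3.672 + 15.640 + 19.550 + 1.560 = 49.822 m² sabins.
Target A₂ = 0.161·1290.432/2.06 = 100.854 sabins (V = 1290.432 m³).
Shortfall: 100.854 − 49.822 = 51.0 sabins.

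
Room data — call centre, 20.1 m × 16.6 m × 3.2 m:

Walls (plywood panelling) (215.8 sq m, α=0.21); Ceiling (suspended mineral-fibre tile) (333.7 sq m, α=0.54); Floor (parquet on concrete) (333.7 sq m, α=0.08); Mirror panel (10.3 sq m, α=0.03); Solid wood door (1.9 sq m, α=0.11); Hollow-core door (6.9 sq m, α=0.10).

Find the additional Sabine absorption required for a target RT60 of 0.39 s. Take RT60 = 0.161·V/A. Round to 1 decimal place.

A₁ = Σ Sᵢαᵢ = 215.8*0.21 + 333.7*0.54 + 333.7*0.08 + 10.3*0.03 + 1.9*0.11 + 6.9*0.10 = 253.420 sabins.
V = 1067.712 m³. Required absorption A₂ = 0.161 × 1067.712 / 0.39 = 440.773 sabins.
Shortfall: 440.773 − 253.420 = 187.4 sabins.

187.4 sabins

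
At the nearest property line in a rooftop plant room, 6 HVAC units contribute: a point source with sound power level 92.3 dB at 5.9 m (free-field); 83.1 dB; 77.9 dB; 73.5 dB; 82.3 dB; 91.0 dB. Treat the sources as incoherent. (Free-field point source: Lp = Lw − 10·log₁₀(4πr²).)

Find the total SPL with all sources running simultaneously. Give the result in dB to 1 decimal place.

92.4 dB

Source at 5.9 m: Lp = 92.3 − 10·log₁₀(4π·5.9²) = 92.3 − 10·log₁₀(437.435) = 65.9 dB.
Converting to relative power and adding: 10^(65.9/10) + 10^(83.1/10) + 10^(77.9/10) + 10^(73.5/10) + 10^(82.3/10) + 10^(91.0/10) = 1.721e+09.
L_total = 10·log₁₀(1.721e+09) = 92.4 dB.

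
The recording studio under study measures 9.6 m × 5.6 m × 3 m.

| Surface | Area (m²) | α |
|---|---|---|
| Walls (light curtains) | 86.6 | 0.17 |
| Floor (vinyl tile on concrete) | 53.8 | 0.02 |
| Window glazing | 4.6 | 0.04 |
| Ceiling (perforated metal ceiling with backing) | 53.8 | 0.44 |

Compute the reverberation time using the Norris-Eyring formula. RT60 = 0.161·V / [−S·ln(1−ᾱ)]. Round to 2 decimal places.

0.59 s

Total surface area S = 86.6 + 53.8 + 4.6 + 53.8 = 198.8 m².
Σ(Sᵢαᵢ) = 86.6·0.17 + 53.8·0.02 + 4.6·0.04 + 53.8·0.44 = 39.654.
ᾱ = 39.654 / 198.8 = 0.1995.
−S·ln(1−ᾱ) = −198.8 × ln(1 − 0.1995) = 44.237.
V = 9.6 × 5.6 × 3 = 161.28 m³.
T = 0.161·V/[−S·ln(1−ᾱ)] = 0.161·161.28/44.237 = 0.59 s.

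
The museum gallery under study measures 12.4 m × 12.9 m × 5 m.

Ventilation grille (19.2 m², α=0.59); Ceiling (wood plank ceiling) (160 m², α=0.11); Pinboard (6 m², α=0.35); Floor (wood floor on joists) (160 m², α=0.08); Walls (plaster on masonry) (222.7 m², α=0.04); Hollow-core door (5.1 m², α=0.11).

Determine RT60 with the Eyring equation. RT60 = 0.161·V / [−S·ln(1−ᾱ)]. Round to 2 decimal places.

2.30 s

S = Σ Sᵢ = 573.0 m².
Absorption A = 19.2·0.59 + 160·0.11 + 6·0.35 + 160·0.08 + 222.7·0.04 + 5.1·0.11 = 53.297 sabins.
ᾱ = 53.297 / 573.0 = 0.0930.
−S·ln(1−ᾱ) = −573.0 × ln(1 − 0.0930) = 55.932.
V = 12.4 × 12.9 × 5 = 799.8 m³.
RT60 = 0.161 × 799.8 / 55.932 = 2.30 s.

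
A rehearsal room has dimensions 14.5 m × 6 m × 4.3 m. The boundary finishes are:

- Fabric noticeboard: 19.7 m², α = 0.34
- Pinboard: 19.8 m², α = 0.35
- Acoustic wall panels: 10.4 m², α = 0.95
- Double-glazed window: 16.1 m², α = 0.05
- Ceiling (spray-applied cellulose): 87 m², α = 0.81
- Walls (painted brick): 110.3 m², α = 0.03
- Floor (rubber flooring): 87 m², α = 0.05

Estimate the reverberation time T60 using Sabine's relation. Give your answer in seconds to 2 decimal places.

Summing Sᵢαᵢ: 6.698 + 6.930 + 9.880 + 0.805 + 70.470 + 3.309 + 4.350 → A = 102.442 sabins.
Room volume: 374.1 m³.
RT60 = 0.161 · V / A = 0.161 × 374.1 / 102.442 = 0.59 s.

0.59 seconds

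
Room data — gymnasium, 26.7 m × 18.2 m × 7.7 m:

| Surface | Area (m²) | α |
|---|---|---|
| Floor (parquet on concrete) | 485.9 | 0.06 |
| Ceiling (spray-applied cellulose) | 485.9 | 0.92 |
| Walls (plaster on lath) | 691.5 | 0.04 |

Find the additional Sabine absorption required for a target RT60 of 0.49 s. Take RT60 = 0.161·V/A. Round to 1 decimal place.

A₁ = Σ Sᵢαᵢ = 485.9·0.06 + 485.9·0.92 + 691.5·0.04 = 503.842 sabins.
For T = 0.49 s, need A₂ = 0.161·V/T = 0.161·3741.738/0.49 = 1229.428 sabins.
ΔA = A₂ − A₁ = 1229.428 − 503.842 = 725.6 sabins.

725.6 sabins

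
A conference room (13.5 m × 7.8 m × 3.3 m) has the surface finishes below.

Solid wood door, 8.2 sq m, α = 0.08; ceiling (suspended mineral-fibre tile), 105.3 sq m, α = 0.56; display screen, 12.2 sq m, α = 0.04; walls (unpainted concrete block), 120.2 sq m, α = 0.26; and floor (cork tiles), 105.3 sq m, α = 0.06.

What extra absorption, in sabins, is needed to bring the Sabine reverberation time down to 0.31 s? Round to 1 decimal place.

82.8 sabins

Equivalent absorption area: A₁ = 8.2·0.08 + 105.3·0.56 + 12.2·0.04 + 120.2·0.26 + 105.3·0.06 = 97.682 sq m.
V = 347.49 m³. Required absorption A₂ = 0.161 × 347.49 / 0.31 = 180.471 sabins.
Additional absorption ΔA = 180.471 − 97.682 = 82.8 sabins.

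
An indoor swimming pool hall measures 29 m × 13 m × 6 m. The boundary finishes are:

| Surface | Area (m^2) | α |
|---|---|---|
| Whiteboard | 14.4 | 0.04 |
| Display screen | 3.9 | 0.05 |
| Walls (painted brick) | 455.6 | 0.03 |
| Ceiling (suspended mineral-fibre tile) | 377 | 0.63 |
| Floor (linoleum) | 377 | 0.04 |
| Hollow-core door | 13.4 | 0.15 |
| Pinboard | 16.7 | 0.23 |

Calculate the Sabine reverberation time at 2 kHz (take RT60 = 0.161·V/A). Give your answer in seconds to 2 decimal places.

1.33 sec

Equivalent absorption area: A = 14.4·0.04 + 3.9·0.05 + 455.6·0.03 + 377·0.63 + 377·0.04 + 13.4·0.15 + 16.7·0.23 = 272.880 m^2.
Room volume: 2262 m³.
Sabine: RT60 = 0.161 × 2262 / 272.880 = 1.33 s.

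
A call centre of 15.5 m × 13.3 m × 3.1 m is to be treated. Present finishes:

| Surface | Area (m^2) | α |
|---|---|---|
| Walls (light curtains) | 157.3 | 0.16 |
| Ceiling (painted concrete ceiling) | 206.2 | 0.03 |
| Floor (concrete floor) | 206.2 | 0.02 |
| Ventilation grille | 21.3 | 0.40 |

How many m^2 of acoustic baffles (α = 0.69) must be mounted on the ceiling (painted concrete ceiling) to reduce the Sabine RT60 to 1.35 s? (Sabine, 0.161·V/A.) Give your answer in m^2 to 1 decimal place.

Summing Sᵢαᵢ: 25.168 + 6.186 + 4.124 + 8.520 → A₁ = 43.998 sabins.
Required A₂ = 0.161·639.065/1.35 = 76.214 sabins.
Absorption to add: 76.214 − 43.998 = 32.216 sabins.
Each m^2 of panel replacing the ceiling (painted concrete ceiling) adds (0.69 − 0.03) = 0.66 sabins.
Area = ΔA/Δα = 32.216/0.66 = 48.8 m^2.

48.8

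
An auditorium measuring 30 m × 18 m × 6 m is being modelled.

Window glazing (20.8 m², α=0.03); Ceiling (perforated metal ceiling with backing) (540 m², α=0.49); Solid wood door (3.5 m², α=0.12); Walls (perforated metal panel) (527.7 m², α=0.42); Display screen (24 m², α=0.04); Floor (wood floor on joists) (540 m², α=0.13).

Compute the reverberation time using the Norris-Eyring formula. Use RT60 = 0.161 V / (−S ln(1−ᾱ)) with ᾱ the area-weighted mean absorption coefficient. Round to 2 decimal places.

S = Σ Sᵢ = 1656.0 m².
Σ(Sᵢαᵢ) = 20.8×0.03 + 540×0.49 + 3.5×0.12 + 527.7×0.42 + 24×0.04 + 540×0.13 = 558.438.
ᾱ = 558.438 / 1656.0 = 0.3372.
−S·ln(1−ᾱ) = −1656.0 × ln(1 − 0.3372) = 681.083.
V = 30 × 18 × 6 = 3240 m³.
T = 0.161·V/[−S·ln(1−ᾱ)] = 0.161·3240/681.083 = 0.77 s.

0.77 s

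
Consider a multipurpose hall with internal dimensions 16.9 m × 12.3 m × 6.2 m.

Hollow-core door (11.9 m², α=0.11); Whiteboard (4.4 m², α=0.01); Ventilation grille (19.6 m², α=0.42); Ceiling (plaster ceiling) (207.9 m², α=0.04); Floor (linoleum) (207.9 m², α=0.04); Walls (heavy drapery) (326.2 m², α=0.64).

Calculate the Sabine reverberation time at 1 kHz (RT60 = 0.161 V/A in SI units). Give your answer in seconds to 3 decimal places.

0.883 s

A = Σ Sᵢαᵢ = 11.9×0.11 + 4.4×0.01 + 19.6×0.42 + 207.9×0.04 + 207.9×0.04 + 326.2×0.64 = 234.985 sabins.
Volume V = 16.9 × 12.3 × 6.2 = 1288.794 m³.
Sabine: RT60 = 0.161 × 1288.794 / 234.985 = 0.883 s.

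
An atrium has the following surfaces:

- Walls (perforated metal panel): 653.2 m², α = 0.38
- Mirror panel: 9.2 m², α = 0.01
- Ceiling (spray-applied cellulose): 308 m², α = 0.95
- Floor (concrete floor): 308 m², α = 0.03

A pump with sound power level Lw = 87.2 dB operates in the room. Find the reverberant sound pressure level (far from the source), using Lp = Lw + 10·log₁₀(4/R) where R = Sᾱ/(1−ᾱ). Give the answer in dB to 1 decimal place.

63.4 dB

Σ(Sᵢαᵢ) = 653.2×0.38 + 9.2×0.01 + 308×0.95 + 308×0.03 = 550.148; total area S = 1278.4 m².
ᾱ = 550.148/1278.4 = 0.4303; R = Sᾱ/(1−ᾱ) = 550.148/(1−0.4303) = 965.680 m².
Lp = Lw + 10 log₁₀(4/R) = 87.2 -23.83 = 63.4 dB.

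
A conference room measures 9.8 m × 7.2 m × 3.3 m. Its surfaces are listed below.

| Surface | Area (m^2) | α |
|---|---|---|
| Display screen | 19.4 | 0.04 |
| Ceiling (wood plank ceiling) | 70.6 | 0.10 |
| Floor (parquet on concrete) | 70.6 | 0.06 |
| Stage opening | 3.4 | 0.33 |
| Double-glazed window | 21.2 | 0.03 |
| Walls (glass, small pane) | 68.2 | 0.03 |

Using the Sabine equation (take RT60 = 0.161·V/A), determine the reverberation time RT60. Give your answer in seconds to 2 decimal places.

Summing Sᵢαᵢ: 0.776 + 7.060 + 4.236 + 1.122 + 0.636 + 2.046 → A = 15.876 sabins.
Volume V = 9.8 × 7.2 × 3.3 = 232.848 m³.
T = 0.161 V/A = 0.161·232.848/15.876 = 2.36 s.

2.36 seconds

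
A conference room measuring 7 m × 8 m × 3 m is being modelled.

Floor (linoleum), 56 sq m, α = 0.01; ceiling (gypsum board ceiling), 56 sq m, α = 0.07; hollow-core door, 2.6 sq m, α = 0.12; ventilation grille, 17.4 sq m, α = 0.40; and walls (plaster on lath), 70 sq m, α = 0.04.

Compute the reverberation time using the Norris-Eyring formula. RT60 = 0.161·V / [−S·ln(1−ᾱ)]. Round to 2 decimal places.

S = Σ Sᵢ = 202.0 sq m.
Absorption A = 56·0.01 + 56·0.07 + 2.6·0.12 + 17.4·0.40 + 70·0.04 = 14.552 sabins.
Mean coefficient ᾱ = A/S = 0.0720.
−S·ln(1−ᾱ) = −202.0 × ln(1 − 0.0720) = 15.094.
V = 7 × 8 × 3 = 168 m³.
T = 0.161·V/[−S·ln(1−ᾱ)] = 0.161·168/15.094 = 1.79 s.

1.79 s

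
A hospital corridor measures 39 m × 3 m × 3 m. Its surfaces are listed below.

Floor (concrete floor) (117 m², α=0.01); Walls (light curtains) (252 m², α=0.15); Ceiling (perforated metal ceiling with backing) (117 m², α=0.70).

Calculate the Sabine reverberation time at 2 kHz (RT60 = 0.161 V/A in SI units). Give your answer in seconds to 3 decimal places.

A = Σ Sᵢαᵢ = 117·0.01 + 252·0.15 + 117·0.70 = 120.870 sabins.
Room volume: 351 m³.
Sabine: RT60 = 0.161 × 351 / 120.870 = 0.468 s.

0.468 sec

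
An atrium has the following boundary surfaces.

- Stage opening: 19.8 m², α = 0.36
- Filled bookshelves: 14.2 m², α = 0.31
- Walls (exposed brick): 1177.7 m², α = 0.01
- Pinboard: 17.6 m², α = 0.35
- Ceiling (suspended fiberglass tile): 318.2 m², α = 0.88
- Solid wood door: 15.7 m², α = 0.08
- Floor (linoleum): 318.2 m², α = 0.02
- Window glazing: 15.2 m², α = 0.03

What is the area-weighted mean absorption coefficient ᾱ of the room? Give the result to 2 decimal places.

S = Σ Sᵢ = 19.8 + 14.2 + 1177.7 + 17.6 + 318.2 + 15.7 + 318.2 + 15.2 = 1896.6 m².
Weighted sum Σ Sα = 317.559.
ᾱ = 317.559 / 1896.6 = 0.17.

0.17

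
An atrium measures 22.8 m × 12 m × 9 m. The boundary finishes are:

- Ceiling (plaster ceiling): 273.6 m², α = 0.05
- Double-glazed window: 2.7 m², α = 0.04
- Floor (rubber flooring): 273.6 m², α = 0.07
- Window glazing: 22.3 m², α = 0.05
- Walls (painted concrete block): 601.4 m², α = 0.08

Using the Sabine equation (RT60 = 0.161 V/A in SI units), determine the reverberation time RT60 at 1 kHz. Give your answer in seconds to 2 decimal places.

Equivalent absorption area: A = 273.6*0.05 + 2.7*0.04 + 273.6*0.07 + 22.3*0.05 + 601.4*0.08 = 82.167 m².
Volume V = 22.8 × 12 × 9 = 2462.4 m³.
Sabine: RT60 = 0.161 × 2462.4 / 82.167 = 4.82 s.

4.82 s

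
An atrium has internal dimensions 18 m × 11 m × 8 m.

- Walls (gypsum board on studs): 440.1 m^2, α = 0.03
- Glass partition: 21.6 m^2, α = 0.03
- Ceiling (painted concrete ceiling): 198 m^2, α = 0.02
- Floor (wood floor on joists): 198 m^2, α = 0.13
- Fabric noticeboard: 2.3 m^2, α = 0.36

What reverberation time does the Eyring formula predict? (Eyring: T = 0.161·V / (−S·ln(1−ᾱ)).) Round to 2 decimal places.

5.60 seconds

S = Σ Sᵢ = 860.0 m^2.
Σ(Sᵢαᵢ) = 440.1×0.03 + 21.6×0.03 + 198×0.02 + 198×0.13 + 2.3×0.36 = 44.379.
ᾱ = 44.379 / 860.0 = 0.0516.
Eyring denominator: −S ln(1−ᾱ) = 45.562.
V = 18 × 11 × 8 = 1584 m³.
RT60 = 0.161 × 1584 / 45.562 = 5.60 s.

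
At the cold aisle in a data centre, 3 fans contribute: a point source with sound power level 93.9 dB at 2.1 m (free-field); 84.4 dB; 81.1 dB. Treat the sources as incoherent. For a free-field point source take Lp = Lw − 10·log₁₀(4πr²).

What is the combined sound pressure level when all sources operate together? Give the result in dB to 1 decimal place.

Source at 2.1 m: Lp = 93.9 − 10·log₁₀(4π·2.1²) = 93.9 − 10·log₁₀(55.418) = 76.5 dB.
Converting to relative power and adding: 10^(76.5/10) + 10^(84.4/10) + 10^(81.1/10) = 4.489e+08.
L_total = 10·log₁₀(4.489e+08) = 86.5 dB.

86.5 dB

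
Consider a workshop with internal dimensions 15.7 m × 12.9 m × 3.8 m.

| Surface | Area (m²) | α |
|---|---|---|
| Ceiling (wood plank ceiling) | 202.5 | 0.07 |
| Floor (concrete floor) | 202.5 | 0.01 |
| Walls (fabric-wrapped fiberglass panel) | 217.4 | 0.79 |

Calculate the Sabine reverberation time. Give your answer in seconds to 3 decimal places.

A = Σ Sᵢαᵢ = 202.5×0.07 + 202.5×0.01 + 217.4×0.79 = 187.946 sabins.
Room volume: 769.614 m³.
Sabine: RT60 = 0.161 × 769.614 / 187.946 = 0.659 s.

0.659 sec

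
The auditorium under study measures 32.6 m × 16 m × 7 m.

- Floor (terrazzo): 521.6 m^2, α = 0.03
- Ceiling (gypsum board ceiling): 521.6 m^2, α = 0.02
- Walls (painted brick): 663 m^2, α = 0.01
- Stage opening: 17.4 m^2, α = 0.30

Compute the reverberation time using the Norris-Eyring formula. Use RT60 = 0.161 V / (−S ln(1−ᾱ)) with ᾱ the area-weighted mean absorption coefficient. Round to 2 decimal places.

15.33 s

Total surface area S = 521.6 + 521.6 + 663 + 17.4 = 1723.6 m^2.
Absorption A = 521.6·0.03 + 521.6·0.02 + 663·0.01 + 17.4·0.30 = 37.930 sabins.
Mean coefficient ᾱ = A/S = 0.0220.
Eyring denominator: −S ln(1−ᾱ) = 38.343.
V = 32.6 × 16 × 7 = 3651.2 m³.
RT60 = 0.161 × 3651.2 / 38.343 = 15.33 s.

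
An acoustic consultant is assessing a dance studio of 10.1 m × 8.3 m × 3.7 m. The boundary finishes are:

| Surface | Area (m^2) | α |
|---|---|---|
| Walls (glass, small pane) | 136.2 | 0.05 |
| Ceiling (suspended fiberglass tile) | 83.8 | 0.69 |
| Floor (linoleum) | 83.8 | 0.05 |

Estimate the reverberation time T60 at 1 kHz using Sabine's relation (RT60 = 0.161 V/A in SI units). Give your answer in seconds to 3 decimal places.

Equivalent absorption area: A = 136.2*0.05 + 83.8*0.69 + 83.8*0.05 = 68.822 m^2.
V = 10.1·8.3·3.7 = 310.171 m³.
RT60 = 0.161 · V / A = 0.161 × 310.171 / 68.822 = 0.726 s.

0.726 sec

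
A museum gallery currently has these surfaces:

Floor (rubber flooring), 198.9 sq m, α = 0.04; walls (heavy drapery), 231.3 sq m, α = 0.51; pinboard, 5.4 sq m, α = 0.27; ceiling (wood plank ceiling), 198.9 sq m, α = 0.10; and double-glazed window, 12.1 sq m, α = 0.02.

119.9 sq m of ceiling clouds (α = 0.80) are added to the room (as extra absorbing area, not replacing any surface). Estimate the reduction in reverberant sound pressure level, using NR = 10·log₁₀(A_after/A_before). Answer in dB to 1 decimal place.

Summing Sᵢαᵢ: 7.956 + 117.963 + 1.458 + 19.890 + 0.242 → A_before = 147.509 sabins.
Treatment contributes 119.9·0.80 = 95.920 sabins.
A_after = 147.509 + 95.920 = 243.429 sabins.
Reduction = 10 log₁₀(A_after/A_before) = 10 log₁₀(1.6503) = 2.2 dB.

2.2 dB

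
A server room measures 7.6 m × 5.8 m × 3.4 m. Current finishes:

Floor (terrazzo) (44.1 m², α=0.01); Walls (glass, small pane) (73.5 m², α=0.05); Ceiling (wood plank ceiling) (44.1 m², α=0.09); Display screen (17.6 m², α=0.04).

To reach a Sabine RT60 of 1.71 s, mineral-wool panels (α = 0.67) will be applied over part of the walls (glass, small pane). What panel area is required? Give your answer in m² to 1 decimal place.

A₁ = Σ Sᵢαᵢ = 44.1×0.01 + 73.5×0.05 + 44.1×0.09 + 17.6×0.04 = 8.789 sabins.
Required A₂ = 0.161·149.872/1.71 = 14.111 sabins.
ΔA needed = 14.111 − 8.789 = 5.322 sabins.
Net gain per m²: Δα = 0.67 − 0.05 = 0.62.
Panel area = 5.322 / 0.62 = 8.6 m².

8.6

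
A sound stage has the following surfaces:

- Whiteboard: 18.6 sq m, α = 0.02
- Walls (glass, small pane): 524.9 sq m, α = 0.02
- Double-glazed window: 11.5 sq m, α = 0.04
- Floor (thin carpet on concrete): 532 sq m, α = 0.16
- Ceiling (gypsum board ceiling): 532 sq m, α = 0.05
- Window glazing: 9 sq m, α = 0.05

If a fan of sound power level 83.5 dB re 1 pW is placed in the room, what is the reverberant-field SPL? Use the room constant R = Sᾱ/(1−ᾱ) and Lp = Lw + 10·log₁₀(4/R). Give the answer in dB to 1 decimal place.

68.3 dB

A = 123.500 sabins; S = 1628.0 sq m.
ᾱ = 123.500/1628.0 = 0.0759; R = Sᾱ/(1−ᾱ) = 123.500/(1−0.0759) = 133.644 sq m.
Lp = Lw + 10 log₁₀(4/R) = 83.5 -15.24 = 68.3 dB.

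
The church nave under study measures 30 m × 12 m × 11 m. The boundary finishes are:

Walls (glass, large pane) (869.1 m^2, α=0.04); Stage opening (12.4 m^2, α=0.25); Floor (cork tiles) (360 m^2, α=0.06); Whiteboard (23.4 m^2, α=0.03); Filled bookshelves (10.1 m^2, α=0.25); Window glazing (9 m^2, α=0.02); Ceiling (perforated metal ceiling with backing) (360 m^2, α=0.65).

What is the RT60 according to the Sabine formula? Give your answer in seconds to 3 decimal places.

Equivalent absorption area: A = 869.1·0.04 + 12.4·0.25 + 360·0.06 + 23.4·0.03 + 10.1·0.25 + 9·0.02 + 360·0.65 = 296.871 m^2.
Volume V = 30 × 12 × 11 = 3960 m³.
Sabine: RT60 = 0.161 × 3960 / 296.871 = 2.148 s.

2.148 seconds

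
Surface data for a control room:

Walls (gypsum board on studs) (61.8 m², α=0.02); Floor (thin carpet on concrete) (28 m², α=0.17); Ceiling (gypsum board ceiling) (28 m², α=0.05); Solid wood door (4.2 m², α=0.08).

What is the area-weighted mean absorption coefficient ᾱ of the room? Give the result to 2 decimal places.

S = Σ Sᵢ = 61.8 + 28 + 28 + 4.2 = 122.0 m².
A = 61.8·0.02 + 28·0.17 + 28·0.05 + 4.2·0.08 = 7.732 sabins.
ᾱ = A/S = 0.06.

0.06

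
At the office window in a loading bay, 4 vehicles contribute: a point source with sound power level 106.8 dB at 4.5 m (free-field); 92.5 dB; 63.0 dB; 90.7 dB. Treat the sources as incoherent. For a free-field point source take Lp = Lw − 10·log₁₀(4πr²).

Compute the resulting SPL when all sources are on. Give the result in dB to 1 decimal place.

95.0 dB

Source at 4.5 m: Lp = 106.8 − 10·log₁₀(4π·4.5²) = 106.8 − 10·log₁₀(254.469) = 82.7 dB.
Σ 10^(Lᵢ/10) = 3.141e+09.
Back to dB: 10·log₁₀ Σ = 95.0 dB.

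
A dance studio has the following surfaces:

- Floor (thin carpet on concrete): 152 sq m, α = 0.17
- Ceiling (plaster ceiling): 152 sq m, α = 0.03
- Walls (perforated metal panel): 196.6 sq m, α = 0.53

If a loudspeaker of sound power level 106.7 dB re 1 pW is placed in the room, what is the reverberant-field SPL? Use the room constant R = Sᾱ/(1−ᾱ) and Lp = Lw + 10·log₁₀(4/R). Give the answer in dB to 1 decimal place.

90.1 dB

A = 134.598 sabins; S = 500.6 sq m.
ᾱ = 0.2689, so room constant R = A/(1−ᾱ) = 184.103 sq m.
Lp = 106.7 + 10·log₁₀(4/184.103) = 106.7 + (-16.63) = 90.1 dB.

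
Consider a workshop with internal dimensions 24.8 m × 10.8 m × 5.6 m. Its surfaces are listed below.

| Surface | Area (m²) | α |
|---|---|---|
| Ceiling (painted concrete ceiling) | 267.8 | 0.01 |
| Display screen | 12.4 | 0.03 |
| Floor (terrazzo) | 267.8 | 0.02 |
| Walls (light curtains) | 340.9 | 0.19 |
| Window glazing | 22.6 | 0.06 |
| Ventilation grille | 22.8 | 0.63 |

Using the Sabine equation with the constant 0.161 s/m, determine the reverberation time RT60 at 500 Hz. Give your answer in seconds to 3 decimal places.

A = Σ Sᵢαᵢ = 267.8·0.01 + 12.4·0.03 + 267.8·0.02 + 340.9·0.19 + 22.6·0.06 + 22.8·0.63 = 88.897 sabins.
Room volume: 1499.904 m³.
T = 0.161 V/A = 0.161·1499.904/88.897 = 2.716 s.

2.716 s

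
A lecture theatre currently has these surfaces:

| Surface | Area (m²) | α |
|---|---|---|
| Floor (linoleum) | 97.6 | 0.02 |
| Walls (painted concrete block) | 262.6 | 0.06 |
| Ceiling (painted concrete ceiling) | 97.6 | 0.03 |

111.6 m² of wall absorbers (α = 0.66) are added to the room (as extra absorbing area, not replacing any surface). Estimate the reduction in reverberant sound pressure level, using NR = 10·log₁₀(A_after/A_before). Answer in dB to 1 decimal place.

6.6 dB

A_before = Σ Sᵢαᵢ = 97.6*0.02 + 262.6*0.06 + 97.6*0.03 = 20.636 sabins.
Added absorption = 111.6 × 0.66 = 73.656 sabins.
New total A_after = 94.292 sabins.
Reduction = 10 log₁₀(A_after/A_before) = 10 log₁₀(4.5693) = 6.6 dB.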